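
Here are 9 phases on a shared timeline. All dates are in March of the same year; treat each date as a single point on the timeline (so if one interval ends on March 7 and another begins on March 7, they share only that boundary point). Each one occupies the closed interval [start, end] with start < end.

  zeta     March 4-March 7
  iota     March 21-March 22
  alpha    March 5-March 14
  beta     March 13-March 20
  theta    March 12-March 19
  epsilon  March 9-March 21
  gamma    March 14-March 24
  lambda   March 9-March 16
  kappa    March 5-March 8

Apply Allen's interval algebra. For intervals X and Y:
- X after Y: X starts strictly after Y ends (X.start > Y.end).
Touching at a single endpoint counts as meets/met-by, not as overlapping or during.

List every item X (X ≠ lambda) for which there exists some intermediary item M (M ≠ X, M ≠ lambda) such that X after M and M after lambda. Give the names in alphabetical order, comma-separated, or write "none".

none

Target lambda = [March 9, March 16].
Intermediaries M with M after lambda: iota.
Via iota — items with X after iota: none.
Union: none.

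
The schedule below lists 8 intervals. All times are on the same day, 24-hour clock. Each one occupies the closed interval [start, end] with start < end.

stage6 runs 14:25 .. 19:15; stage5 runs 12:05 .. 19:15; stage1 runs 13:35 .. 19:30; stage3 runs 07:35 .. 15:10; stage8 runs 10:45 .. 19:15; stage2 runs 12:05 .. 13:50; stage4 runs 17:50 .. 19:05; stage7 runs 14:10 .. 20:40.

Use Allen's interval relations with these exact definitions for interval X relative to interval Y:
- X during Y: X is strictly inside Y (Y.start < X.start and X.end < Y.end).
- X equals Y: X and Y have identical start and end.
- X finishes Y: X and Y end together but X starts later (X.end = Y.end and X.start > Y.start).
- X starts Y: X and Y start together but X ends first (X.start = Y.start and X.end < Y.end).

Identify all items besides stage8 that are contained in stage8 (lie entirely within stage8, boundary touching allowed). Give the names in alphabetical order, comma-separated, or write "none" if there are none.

Target stage8 = [10:45, 19:15].
stage1 [13:35, 19:30] → overlapped-by → no.
stage2 [12:05, 13:50] → during → yes.
stage3 [07:35, 15:10] → overlaps → no.
stage4 [17:50, 19:05] → during → yes.
stage5 [12:05, 19:15] → finishes → yes.
stage6 [14:25, 19:15] → finishes → yes.
stage7 [14:10, 20:40] → overlapped-by → no.
Result: stage2, stage4, stage5, stage6.

stage2, stage4, stage5, stage6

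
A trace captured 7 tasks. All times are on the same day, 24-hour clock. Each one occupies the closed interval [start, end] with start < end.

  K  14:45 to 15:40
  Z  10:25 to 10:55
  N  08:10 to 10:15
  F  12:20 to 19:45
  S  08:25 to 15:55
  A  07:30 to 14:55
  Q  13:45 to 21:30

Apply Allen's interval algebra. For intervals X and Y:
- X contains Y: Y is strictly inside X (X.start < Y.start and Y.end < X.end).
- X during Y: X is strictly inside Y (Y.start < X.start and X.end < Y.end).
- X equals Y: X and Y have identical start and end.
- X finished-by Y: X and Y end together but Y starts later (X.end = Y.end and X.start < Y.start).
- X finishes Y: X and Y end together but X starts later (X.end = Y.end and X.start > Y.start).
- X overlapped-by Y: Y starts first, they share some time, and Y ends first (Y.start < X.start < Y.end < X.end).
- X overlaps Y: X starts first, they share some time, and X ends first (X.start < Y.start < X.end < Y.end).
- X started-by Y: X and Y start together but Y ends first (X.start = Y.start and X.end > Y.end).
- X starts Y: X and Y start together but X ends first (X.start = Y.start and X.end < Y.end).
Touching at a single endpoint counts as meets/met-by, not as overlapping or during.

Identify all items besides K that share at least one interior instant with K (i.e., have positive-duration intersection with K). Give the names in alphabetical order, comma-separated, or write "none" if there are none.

A, F, Q, S

Target K = [14:45, 15:40].
A [07:30, 14:55] → overlaps → yes.
F [12:20, 19:45] → contains → yes.
N [08:10, 10:15] → before → no.
Q [13:45, 21:30] → contains → yes.
S [08:25, 15:55] → contains → yes.
Z [10:25, 10:55] → before → no.
Result: A, F, Q, S.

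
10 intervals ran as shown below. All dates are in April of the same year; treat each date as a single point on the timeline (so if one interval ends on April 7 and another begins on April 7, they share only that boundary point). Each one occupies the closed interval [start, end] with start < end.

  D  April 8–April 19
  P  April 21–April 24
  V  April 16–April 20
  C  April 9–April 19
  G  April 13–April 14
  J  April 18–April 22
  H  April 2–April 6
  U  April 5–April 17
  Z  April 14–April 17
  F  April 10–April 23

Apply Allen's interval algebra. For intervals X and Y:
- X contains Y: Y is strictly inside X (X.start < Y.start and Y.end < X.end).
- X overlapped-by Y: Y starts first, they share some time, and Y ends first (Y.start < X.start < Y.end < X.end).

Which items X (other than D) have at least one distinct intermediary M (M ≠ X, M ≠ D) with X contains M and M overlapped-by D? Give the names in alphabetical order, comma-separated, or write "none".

F

Target D = [April 8, April 19].
Intermediaries M with M overlapped-by D: F, J, V.
Via F — items with X contains F: none.
Via J — items with X contains J: F.
Via V — items with X contains V: F.
Union: F.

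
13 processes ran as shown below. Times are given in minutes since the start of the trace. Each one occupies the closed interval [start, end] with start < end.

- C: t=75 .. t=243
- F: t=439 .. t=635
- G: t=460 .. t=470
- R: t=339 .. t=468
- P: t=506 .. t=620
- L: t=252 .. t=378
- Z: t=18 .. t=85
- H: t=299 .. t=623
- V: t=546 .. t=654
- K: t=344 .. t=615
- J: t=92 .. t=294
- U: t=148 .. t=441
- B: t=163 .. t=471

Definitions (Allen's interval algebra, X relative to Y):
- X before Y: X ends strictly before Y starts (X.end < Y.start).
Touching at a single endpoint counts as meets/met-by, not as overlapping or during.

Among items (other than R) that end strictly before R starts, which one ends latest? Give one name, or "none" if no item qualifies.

J

Target R = [t=339, t=468].
B [t=163, t=471] → contains → excluded.
C [t=75, t=243] → before → candidate.
F [t=439, t=635] → overlapped-by → excluded.
G [t=460, t=470] → overlapped-by → excluded.
H [t=299, t=623] → contains → excluded.
J [t=92, t=294] → before → candidate.
K [t=344, t=615] → overlapped-by → excluded.
L [t=252, t=378] → overlaps → excluded.
P [t=506, t=620] → after → excluded.
U [t=148, t=441] → overlaps → excluded.
V [t=546, t=654] → after → excluded.
Z [t=18, t=85] → before → candidate.
Among candidates, latest end is t=294 → J.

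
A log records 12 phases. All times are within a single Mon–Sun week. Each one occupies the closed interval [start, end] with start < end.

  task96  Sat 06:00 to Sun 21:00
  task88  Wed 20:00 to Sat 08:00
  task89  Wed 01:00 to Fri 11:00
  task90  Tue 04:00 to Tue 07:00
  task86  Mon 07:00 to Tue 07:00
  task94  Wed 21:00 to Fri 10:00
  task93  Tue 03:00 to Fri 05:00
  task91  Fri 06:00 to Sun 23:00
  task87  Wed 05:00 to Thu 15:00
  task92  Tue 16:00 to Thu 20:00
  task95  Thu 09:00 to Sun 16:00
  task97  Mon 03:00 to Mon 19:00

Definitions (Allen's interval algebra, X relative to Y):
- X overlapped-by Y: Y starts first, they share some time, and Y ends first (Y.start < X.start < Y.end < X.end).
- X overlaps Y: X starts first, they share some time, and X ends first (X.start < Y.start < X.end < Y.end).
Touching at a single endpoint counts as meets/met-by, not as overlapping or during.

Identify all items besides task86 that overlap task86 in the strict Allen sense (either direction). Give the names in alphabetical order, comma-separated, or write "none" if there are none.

Target task86 = [Mon 07:00, Tue 07:00].
task87 [Wed 05:00, Thu 15:00] → after → no.
task88 [Wed 20:00, Sat 08:00] → after → no.
task89 [Wed 01:00, Fri 11:00] → after → no.
task90 [Tue 04:00, Tue 07:00] → finishes → no.
task91 [Fri 06:00, Sun 23:00] → after → no.
task92 [Tue 16:00, Thu 20:00] → after → no.
task93 [Tue 03:00, Fri 05:00] → overlapped-by → yes.
task94 [Wed 21:00, Fri 10:00] → after → no.
task95 [Thu 09:00, Sun 16:00] → after → no.
task96 [Sat 06:00, Sun 21:00] → after → no.
task97 [Mon 03:00, Mon 19:00] → overlaps → yes.
Result: task93, task97.

task93, task97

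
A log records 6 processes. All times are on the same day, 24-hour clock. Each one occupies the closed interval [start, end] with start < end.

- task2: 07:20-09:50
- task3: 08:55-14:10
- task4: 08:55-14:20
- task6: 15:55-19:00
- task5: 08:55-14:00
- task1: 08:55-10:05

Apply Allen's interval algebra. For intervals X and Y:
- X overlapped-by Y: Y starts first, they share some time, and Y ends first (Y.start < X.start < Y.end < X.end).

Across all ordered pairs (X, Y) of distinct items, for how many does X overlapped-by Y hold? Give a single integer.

Checking all 30 ordered pairs for relation 'overlapped-by'; matching pairs in alphabetical order:
(task1, task2): task1 overlapped-by task2 ✓
(task3, task2): task3 overlapped-by task2 ✓
(task4, task2): task4 overlapped-by task2 ✓
(task5, task2): task5 overlapped-by task2 ✓
Count: 4.

4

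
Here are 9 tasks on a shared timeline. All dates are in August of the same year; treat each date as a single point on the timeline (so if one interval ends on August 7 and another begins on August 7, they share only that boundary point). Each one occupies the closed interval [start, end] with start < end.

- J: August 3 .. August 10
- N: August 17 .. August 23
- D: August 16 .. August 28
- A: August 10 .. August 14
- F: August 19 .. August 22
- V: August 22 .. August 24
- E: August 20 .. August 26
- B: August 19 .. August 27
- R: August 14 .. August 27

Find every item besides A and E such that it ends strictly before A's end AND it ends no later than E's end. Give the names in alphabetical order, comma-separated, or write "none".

J

Conditions: its end is strictly before A's end (X.end < August 14) AND its end is no later than E's end (X.end <= August 26).
B: end August 27 < August 14? ✗; end August 27 <= August 26? ✗ → no.
D: end August 28 < August 14? ✗; end August 28 <= August 26? ✗ → no.
F: end August 22 < August 14? ✗; end August 22 <= August 26? ✓ → no.
J: end August 10 < August 14? ✓; end August 10 <= August 26? ✓ → yes.
N: end August 23 < August 14? ✗; end August 23 <= August 26? ✓ → no.
R: end August 27 < August 14? ✗; end August 27 <= August 26? ✗ → no.
V: end August 24 < August 14? ✗; end August 24 <= August 26? ✓ → no.
Result: J.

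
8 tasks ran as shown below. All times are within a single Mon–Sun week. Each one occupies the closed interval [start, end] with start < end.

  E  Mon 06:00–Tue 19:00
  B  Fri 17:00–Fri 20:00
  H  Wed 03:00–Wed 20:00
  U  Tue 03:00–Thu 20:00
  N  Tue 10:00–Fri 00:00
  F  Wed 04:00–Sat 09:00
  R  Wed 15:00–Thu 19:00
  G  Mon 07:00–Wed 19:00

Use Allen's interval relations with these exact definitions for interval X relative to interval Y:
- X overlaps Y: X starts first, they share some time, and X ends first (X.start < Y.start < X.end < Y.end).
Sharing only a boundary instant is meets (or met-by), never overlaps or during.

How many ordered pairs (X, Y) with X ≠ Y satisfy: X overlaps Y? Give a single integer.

13

Checking all 56 ordered pairs for relation 'overlaps'; matching pairs in alphabetical order:
(E, G): E overlaps G ✓
(E, N): E overlaps N ✓
(E, U): E overlaps U ✓
(G, F): G overlaps F ✓
(G, H): G overlaps H ✓
(G, N): G overlaps N ✓
(G, R): G overlaps R ✓
(G, U): G overlaps U ✓
(H, F): H overlaps F ✓
(H, R): H overlaps R ✓
(N, F): N overlaps F ✓
(U, F): U overlaps F ✓
(U, N): U overlaps N ✓
Count: 13.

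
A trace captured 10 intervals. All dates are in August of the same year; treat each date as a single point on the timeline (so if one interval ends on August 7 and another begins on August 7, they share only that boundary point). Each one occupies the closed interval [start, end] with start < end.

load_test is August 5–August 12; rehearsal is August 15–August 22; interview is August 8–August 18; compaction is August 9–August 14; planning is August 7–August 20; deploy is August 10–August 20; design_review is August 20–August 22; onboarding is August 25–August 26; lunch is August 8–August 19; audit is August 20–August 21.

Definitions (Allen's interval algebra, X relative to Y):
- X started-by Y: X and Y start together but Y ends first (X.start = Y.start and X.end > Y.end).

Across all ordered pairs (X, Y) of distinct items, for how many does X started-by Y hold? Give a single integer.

2

Checking all 90 ordered pairs for relation 'started-by'; matching pairs in alphabetical order:
(design_review, audit): design_review started-by audit ✓
(lunch, interview): lunch started-by interview ✓
Count: 2.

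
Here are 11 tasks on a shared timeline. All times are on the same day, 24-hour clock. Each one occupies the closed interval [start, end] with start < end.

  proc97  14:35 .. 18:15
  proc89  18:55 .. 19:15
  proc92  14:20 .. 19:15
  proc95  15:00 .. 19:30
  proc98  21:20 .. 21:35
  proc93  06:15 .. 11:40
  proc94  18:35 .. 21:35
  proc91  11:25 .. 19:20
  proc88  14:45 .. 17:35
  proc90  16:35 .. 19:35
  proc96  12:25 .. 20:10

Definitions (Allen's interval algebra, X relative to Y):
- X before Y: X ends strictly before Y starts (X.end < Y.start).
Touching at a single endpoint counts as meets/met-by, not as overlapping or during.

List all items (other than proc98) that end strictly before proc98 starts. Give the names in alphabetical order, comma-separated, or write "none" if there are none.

proc88, proc89, proc90, proc91, proc92, proc93, proc95, proc96, proc97

Target proc98 = [21:20, 21:35].
proc88 [14:45, 17:35] → before → yes.
proc89 [18:55, 19:15] → before → yes.
proc90 [16:35, 19:35] → before → yes.
proc91 [11:25, 19:20] → before → yes.
proc92 [14:20, 19:15] → before → yes.
proc93 [06:15, 11:40] → before → yes.
proc94 [18:35, 21:35] → finished-by → no.
proc95 [15:00, 19:30] → before → yes.
proc96 [12:25, 20:10] → before → yes.
proc97 [14:35, 18:15] → before → yes.
Result: proc88, proc89, proc90, proc91, proc92, proc93, proc95, proc96, proc97.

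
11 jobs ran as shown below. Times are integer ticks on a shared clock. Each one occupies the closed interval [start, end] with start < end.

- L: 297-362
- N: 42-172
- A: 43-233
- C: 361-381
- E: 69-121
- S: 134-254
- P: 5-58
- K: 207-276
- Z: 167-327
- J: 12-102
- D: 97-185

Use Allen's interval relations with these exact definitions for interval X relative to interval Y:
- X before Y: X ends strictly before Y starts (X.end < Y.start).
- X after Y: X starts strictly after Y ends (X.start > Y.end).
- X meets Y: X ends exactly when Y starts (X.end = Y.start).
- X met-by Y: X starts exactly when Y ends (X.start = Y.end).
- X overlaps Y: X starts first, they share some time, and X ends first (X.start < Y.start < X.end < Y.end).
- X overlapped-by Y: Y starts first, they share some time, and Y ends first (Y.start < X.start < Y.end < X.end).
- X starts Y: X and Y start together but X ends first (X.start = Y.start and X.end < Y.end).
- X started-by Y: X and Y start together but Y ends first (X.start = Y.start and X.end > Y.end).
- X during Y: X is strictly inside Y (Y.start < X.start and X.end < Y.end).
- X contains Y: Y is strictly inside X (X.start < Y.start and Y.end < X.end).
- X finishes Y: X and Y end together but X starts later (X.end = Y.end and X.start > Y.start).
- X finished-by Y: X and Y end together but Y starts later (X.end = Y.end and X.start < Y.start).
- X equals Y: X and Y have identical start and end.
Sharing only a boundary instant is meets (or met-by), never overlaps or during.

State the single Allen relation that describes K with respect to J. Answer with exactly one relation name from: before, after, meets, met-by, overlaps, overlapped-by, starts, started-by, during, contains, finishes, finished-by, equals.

after

K = [207, 276]; J = [12, 102].
Compare endpoints: K.start > J.start, K.start > J.end, K.end > J.start, K.end > J.end.
That pattern is 'after'.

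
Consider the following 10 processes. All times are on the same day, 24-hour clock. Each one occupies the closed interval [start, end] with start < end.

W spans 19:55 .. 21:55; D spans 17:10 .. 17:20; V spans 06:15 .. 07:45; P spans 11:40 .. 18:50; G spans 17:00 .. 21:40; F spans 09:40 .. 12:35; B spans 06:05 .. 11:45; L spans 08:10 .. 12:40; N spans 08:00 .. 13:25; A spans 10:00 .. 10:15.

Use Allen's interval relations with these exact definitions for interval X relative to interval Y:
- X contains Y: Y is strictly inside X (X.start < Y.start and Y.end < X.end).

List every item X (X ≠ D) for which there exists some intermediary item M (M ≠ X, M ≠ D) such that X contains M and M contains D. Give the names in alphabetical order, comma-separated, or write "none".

Target D = [17:10, 17:20].
Intermediaries M with M contains D: G, P.
Via G — items with X contains G: none.
Via P — items with X contains P: none.
Union: none.

none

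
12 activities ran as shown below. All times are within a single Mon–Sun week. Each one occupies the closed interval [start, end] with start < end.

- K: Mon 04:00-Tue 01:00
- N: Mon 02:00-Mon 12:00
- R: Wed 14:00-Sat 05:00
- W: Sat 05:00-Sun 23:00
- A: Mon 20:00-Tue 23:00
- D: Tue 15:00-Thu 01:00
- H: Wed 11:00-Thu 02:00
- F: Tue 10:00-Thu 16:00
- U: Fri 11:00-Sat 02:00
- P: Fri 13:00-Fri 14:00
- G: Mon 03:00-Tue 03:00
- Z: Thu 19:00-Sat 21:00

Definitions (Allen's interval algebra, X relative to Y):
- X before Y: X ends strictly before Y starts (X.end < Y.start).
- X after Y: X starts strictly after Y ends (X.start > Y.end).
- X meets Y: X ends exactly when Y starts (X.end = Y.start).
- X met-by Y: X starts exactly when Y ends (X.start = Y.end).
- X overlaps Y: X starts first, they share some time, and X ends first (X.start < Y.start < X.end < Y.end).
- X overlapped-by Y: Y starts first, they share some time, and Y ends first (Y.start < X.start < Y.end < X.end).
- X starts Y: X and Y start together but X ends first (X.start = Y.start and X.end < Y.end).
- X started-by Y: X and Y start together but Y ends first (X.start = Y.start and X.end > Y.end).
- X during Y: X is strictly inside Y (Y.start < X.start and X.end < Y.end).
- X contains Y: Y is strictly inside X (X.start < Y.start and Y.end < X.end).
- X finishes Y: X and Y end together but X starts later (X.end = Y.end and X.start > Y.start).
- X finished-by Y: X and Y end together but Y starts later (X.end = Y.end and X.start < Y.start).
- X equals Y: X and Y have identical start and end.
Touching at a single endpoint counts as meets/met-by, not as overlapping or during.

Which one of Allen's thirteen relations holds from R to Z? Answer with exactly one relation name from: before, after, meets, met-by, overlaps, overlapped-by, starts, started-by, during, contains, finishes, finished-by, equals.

R = [Wed 14:00, Sat 05:00]; Z = [Thu 19:00, Sat 21:00].
Compare endpoints: R.start < Z.start, R.start < Z.end, R.end > Z.start, R.end < Z.end.
That pattern is 'overlaps'.

overlaps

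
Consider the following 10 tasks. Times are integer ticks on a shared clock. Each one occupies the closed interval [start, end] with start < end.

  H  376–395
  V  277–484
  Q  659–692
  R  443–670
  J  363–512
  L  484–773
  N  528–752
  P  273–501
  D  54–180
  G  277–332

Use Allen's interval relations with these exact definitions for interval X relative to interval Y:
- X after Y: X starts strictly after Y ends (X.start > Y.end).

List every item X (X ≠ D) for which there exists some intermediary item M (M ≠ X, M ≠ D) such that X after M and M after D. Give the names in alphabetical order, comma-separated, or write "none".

H, J, L, N, Q, R

Target D = [54, 180].
Intermediaries M with M after D: G, H, J, L, N, P, Q, R, V.
Via G — items with X after G: H, J, L, N, Q, R.
Via H — items with X after H: L, N, Q, R.
Via J — items with X after J: N, Q.
Via L — items with X after L: none.
Via N — items with X after N: none.
Via P — items with X after P: N, Q.
Via Q — items with X after Q: none.
Via R — items with X after R: none.
Via V — items with X after V: N, Q.
Union: H, J, L, N, Q, R.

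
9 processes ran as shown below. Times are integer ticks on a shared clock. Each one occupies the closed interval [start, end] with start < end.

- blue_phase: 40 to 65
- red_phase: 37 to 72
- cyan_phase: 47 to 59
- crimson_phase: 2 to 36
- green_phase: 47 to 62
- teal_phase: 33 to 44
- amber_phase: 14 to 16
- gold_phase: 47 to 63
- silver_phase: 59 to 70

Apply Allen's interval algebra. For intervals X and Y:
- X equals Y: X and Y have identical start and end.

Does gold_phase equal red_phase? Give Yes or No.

gold_phase = [47, 63], red_phase = [37, 72].
Actual relation of gold_phase to red_phase: during.
Asked whether 'equals' holds → No.

No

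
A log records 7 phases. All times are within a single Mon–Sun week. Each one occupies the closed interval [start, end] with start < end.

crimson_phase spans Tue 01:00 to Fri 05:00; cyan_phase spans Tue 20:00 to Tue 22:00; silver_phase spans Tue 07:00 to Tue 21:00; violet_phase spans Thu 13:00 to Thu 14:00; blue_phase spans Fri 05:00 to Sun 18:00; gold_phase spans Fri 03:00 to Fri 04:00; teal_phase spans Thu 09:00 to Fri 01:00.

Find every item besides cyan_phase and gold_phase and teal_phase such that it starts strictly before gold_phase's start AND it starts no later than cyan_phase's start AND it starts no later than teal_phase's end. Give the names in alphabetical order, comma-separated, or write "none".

Conditions: its start is strictly before gold_phase's start (X.start < Fri 03:00) AND its start is no later than cyan_phase's start (X.start <= Tue 20:00) AND its start is no later than teal_phase's end (X.start <= Fri 01:00).
blue_phase: start Fri 05:00 < Fri 03:00? ✗; start Fri 05:00 <= Tue 20:00? ✗; start Fri 05:00 <= Fri 01:00? ✗ → no.
crimson_phase: start Tue 01:00 < Fri 03:00? ✓; start Tue 01:00 <= Tue 20:00? ✓; start Tue 01:00 <= Fri 01:00? ✓ → yes.
silver_phase: start Tue 07:00 < Fri 03:00? ✓; start Tue 07:00 <= Tue 20:00? ✓; start Tue 07:00 <= Fri 01:00? ✓ → yes.
violet_phase: start Thu 13:00 < Fri 03:00? ✓; start Thu 13:00 <= Tue 20:00? ✗; start Thu 13:00 <= Fri 01:00? ✓ → no.
Result: crimson_phase, silver_phase.

crimson_phase, silver_phase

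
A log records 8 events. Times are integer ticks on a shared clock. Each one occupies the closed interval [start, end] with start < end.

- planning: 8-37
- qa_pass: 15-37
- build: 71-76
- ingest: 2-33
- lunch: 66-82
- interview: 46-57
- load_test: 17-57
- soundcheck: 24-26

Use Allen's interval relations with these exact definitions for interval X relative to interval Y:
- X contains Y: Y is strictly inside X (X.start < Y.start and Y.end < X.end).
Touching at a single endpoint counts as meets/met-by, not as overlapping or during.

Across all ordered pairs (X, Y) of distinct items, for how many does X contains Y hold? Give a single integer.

Checking all 56 ordered pairs for relation 'contains'; matching pairs in alphabetical order:
(ingest, soundcheck): ingest contains soundcheck ✓
(load_test, soundcheck): load_test contains soundcheck ✓
(lunch, build): lunch contains build ✓
(planning, soundcheck): planning contains soundcheck ✓
(qa_pass, soundcheck): qa_pass contains soundcheck ✓
Count: 5.

5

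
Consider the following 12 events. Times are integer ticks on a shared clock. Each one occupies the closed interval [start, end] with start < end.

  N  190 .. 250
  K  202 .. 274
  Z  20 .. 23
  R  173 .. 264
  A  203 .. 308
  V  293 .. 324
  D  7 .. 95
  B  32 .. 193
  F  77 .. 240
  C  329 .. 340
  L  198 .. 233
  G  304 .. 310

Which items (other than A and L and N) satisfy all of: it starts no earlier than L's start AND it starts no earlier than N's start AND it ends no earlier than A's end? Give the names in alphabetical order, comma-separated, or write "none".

C, G, V

Conditions: its start is no earlier than L's start (X.start >= 198) AND its start is no earlier than N's start (X.start >= 190) AND its end is no earlier than A's end (X.end >= 308).
B: start 32 >= 198? ✗; start 32 >= 190? ✗; end 193 >= 308? ✗ → no.
C: start 329 >= 198? ✓; start 329 >= 190? ✓; end 340 >= 308? ✓ → yes.
D: start 7 >= 198? ✗; start 7 >= 190? ✗; end 95 >= 308? ✗ → no.
F: start 77 >= 198? ✗; start 77 >= 190? ✗; end 240 >= 308? ✗ → no.
G: start 304 >= 198? ✓; start 304 >= 190? ✓; end 310 >= 308? ✓ → yes.
K: start 202 >= 198? ✓; start 202 >= 190? ✓; end 274 >= 308? ✗ → no.
R: start 173 >= 198? ✗; start 173 >= 190? ✗; end 264 >= 308? ✗ → no.
V: start 293 >= 198? ✓; start 293 >= 190? ✓; end 324 >= 308? ✓ → yes.
Z: start 20 >= 198? ✗; start 20 >= 190? ✗; end 23 >= 308? ✗ → no.
Result: C, G, V.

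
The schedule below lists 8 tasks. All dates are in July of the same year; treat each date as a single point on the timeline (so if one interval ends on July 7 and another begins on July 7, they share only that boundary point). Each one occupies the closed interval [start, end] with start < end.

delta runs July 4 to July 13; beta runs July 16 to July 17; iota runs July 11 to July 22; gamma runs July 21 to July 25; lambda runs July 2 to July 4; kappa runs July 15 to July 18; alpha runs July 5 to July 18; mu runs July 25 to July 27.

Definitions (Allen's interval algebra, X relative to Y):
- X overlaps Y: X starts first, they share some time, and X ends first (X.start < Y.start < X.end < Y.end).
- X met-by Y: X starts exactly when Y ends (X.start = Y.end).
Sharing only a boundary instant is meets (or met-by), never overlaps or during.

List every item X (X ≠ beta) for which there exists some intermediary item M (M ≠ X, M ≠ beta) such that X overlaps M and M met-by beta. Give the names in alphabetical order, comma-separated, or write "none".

Target beta = [July 16, July 17].
Intermediaries M with M met-by beta: none.
Union: none.

none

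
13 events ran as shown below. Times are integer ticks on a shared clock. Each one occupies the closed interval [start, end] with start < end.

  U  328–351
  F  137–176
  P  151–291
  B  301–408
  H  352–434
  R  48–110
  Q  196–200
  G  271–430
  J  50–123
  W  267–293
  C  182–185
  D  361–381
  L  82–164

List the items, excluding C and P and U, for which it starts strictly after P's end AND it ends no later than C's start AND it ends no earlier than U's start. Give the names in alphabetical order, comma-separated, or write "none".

none

Conditions: its start is strictly after P's end (X.start > 291) AND its end is no later than C's start (X.end <= 182) AND its end is no earlier than U's start (X.end >= 328).
B: start 301 > 291? ✓; end 408 <= 182? ✗; end 408 >= 328? ✓ → no.
D: start 361 > 291? ✓; end 381 <= 182? ✗; end 381 >= 328? ✓ → no.
F: start 137 > 291? ✗; end 176 <= 182? ✓; end 176 >= 328? ✗ → no.
G: start 271 > 291? ✗; end 430 <= 182? ✗; end 430 >= 328? ✓ → no.
H: start 352 > 291? ✓; end 434 <= 182? ✗; end 434 >= 328? ✓ → no.
J: start 50 > 291? ✗; end 123 <= 182? ✓; end 123 >= 328? ✗ → no.
L: start 82 > 291? ✗; end 164 <= 182? ✓; end 164 >= 328? ✗ → no.
Q: start 196 > 291? ✗; end 200 <= 182? ✗; end 200 >= 328? ✗ → no.
R: start 48 > 291? ✗; end 110 <= 182? ✓; end 110 >= 328? ✗ → no.
W: start 267 > 291? ✗; end 293 <= 182? ✗; end 293 >= 328? ✗ → no.
Result: none.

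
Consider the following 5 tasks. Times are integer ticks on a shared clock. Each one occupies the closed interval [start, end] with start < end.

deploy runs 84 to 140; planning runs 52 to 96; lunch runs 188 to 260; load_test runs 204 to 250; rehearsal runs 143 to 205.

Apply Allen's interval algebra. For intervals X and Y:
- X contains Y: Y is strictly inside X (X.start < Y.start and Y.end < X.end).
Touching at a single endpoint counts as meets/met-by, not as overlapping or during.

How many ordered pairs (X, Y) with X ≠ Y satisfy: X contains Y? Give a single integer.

1

Checking all 20 ordered pairs for relation 'contains'; matching pairs in alphabetical order:
(lunch, load_test): lunch contains load_test ✓
Count: 1.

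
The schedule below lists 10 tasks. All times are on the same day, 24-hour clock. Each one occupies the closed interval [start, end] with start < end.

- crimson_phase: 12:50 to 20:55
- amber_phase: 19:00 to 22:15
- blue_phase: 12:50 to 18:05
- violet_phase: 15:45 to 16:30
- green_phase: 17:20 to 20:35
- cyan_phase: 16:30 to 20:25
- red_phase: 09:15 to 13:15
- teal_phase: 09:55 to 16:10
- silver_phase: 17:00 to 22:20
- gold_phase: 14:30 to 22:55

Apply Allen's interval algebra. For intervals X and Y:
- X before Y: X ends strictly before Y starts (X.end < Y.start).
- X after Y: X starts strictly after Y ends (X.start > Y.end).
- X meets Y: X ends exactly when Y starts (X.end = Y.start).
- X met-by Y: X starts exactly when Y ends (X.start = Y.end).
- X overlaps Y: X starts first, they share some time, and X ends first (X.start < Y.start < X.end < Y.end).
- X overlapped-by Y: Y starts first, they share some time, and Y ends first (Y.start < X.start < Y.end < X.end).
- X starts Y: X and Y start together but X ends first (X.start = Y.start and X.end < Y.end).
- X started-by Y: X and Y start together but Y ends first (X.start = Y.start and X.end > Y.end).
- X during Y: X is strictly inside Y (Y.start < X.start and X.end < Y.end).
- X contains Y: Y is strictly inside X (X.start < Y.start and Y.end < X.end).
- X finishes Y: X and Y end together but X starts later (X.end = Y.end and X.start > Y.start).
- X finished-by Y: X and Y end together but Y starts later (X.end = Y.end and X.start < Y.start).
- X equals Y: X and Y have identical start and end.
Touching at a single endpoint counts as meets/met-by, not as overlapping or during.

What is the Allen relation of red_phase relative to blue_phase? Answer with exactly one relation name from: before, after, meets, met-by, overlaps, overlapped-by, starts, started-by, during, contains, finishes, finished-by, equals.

overlaps

red_phase = [09:15, 13:15]; blue_phase = [12:50, 18:05].
Compare endpoints: red_phase.start < blue_phase.start, red_phase.start < blue_phase.end, red_phase.end > blue_phase.start, red_phase.end < blue_phase.end.
That pattern is 'overlaps'.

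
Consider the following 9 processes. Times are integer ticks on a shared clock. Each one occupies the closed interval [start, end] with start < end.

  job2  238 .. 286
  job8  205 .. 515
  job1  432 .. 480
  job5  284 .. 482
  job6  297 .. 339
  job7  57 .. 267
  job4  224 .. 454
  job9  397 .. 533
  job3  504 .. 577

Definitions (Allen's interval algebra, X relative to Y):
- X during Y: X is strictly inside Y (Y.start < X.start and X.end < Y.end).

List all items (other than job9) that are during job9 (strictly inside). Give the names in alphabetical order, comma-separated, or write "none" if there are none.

job1

Target job9 = [397, 533].
job1 [432, 480] → during → yes.
job2 [238, 286] → before → no.
job3 [504, 577] → overlapped-by → no.
job4 [224, 454] → overlaps → no.
job5 [284, 482] → overlaps → no.
job6 [297, 339] → before → no.
job7 [57, 267] → before → no.
job8 [205, 515] → overlaps → no.
Result: job1.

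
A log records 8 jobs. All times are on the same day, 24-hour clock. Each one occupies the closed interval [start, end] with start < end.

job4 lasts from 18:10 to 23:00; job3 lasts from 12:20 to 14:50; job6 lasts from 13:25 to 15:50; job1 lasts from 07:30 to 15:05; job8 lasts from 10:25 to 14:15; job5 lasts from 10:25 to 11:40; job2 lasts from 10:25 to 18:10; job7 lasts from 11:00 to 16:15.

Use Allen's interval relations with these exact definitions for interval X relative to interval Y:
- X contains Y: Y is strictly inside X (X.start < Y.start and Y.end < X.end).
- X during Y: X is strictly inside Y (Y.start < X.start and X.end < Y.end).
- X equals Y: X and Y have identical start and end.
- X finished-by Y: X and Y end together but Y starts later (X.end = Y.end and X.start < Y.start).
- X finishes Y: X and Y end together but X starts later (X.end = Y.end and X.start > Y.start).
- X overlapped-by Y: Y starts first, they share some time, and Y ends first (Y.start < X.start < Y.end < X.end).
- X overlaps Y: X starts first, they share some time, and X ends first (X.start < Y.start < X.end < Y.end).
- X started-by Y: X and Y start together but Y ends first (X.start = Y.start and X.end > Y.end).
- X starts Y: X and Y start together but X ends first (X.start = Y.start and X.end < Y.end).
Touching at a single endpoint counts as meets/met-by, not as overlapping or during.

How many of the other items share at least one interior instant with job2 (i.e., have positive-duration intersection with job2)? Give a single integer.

Target job2 = [10:25, 18:10].
job1 [07:30, 15:05] → overlaps → counts.
job3 [12:20, 14:50] → during → counts.
job4 [18:10, 23:00] → met-by → no.
job5 [10:25, 11:40] → starts → counts.
job6 [13:25, 15:50] → during → counts.
job7 [11:00, 16:15] → during → counts.
job8 [10:25, 14:15] → starts → counts.
Total: 6.

6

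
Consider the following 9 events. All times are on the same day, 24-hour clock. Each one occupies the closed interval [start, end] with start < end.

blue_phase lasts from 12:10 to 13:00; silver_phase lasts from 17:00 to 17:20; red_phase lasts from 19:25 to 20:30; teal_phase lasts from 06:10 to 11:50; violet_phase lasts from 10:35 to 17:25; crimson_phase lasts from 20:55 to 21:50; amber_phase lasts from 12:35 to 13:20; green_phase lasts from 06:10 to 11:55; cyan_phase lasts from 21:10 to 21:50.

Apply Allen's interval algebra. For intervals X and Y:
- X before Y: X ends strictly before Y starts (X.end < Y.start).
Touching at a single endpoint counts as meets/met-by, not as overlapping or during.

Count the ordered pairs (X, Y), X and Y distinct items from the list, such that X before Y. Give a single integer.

28

Checking all 72 ordered pairs for relation 'before'; matching pairs in alphabetical order:
(amber_phase, crimson_phase): amber_phase before crimson_phase ✓
(amber_phase, cyan_phase): amber_phase before cyan_phase ✓
(amber_phase, red_phase): amber_phase before red_phase ✓
(amber_phase, silver_phase): amber_phase before silver_phase ✓
(blue_phase, crimson_phase): blue_phase before crimson_phase ✓
(blue_phase, cyan_phase): blue_phase before cyan_phase ✓
(blue_phase, red_phase): blue_phase before red_phase ✓
(blue_phase, silver_phase): blue_phase before silver_phase ✓
(green_phase, amber_phase): green_phase before amber_phase ✓
(green_phase, blue_phase): green_phase before blue_phase ✓
(green_phase, crimson_phase): green_phase before crimson_phase ✓
(green_phase, cyan_phase): green_phase before cyan_phase ✓
(green_phase, red_phase): green_phase before red_phase ✓
(green_phase, silver_phase): green_phase before silver_phase ✓
(red_phase, crimson_phase): red_phase before crimson_phase ✓
(red_phase, cyan_phase): red_phase before cyan_phase ✓
(silver_phase, crimson_phase): silver_phase before crimson_phase ✓
(silver_phase, cyan_phase): silver_phase before cyan_phase ✓
(silver_phase, red_phase): silver_phase before red_phase ✓
(teal_phase, amber_phase): teal_phase before amber_phase ✓
(teal_phase, blue_phase): teal_phase before blue_phase ✓
(teal_phase, crimson_phase): teal_phase before crimson_phase ✓
(teal_phase, cyan_phase): teal_phase before cyan_phase ✓
(teal_phase, red_phase): teal_phase before red_phase ✓
... plus 4 further pairs not listed.
Count: 28.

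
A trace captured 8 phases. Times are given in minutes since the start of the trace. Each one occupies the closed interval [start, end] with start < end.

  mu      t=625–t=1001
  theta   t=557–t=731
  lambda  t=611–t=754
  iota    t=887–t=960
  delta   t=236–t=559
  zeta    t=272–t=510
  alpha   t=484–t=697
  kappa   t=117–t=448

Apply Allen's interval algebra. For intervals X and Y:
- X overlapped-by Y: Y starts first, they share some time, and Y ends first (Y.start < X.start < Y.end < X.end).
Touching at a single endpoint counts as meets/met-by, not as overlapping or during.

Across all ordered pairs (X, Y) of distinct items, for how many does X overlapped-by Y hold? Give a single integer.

Checking all 56 ordered pairs for relation 'overlapped-by'; matching pairs in alphabetical order:
(alpha, delta): alpha overlapped-by delta ✓
(alpha, zeta): alpha overlapped-by zeta ✓
(delta, kappa): delta overlapped-by kappa ✓
(lambda, alpha): lambda overlapped-by alpha ✓
(lambda, theta): lambda overlapped-by theta ✓
(mu, alpha): mu overlapped-by alpha ✓
(mu, lambda): mu overlapped-by lambda ✓
(mu, theta): mu overlapped-by theta ✓
(theta, alpha): theta overlapped-by alpha ✓
(theta, delta): theta overlapped-by delta ✓
(zeta, kappa): zeta overlapped-by kappa ✓
Count: 11.

11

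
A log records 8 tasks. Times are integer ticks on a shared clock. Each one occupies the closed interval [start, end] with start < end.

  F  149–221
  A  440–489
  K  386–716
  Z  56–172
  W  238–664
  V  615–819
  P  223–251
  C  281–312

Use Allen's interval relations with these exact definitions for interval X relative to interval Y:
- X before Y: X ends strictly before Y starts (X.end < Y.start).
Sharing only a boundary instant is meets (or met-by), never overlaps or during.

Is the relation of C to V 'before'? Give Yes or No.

Yes

C = [281, 312], V = [615, 819].
Actual relation of C to V: before.
Asked whether 'before' holds → Yes.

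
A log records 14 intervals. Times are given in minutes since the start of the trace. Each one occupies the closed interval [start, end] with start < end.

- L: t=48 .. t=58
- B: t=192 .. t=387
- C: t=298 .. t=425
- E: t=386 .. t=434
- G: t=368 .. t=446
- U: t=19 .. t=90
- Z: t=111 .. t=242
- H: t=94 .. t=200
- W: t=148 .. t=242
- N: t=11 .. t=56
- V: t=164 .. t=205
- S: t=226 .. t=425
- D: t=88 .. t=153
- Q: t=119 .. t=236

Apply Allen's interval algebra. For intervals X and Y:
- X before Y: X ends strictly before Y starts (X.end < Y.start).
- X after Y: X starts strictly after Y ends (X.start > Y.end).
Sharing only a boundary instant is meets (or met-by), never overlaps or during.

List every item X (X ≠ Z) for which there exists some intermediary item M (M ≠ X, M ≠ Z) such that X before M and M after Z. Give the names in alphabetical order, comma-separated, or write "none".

Target Z = [t=111, t=242].
Intermediaries M with M after Z: C, E, G.
Via C — items with X before C: D, H, L, N, Q, U, V, W.
Via E — items with X before E: D, H, L, N, Q, U, V, W.
Via G — items with X before G: D, H, L, N, Q, U, V, W.
Union: D, H, L, N, Q, U, V, W.

D, H, L, N, Q, U, V, W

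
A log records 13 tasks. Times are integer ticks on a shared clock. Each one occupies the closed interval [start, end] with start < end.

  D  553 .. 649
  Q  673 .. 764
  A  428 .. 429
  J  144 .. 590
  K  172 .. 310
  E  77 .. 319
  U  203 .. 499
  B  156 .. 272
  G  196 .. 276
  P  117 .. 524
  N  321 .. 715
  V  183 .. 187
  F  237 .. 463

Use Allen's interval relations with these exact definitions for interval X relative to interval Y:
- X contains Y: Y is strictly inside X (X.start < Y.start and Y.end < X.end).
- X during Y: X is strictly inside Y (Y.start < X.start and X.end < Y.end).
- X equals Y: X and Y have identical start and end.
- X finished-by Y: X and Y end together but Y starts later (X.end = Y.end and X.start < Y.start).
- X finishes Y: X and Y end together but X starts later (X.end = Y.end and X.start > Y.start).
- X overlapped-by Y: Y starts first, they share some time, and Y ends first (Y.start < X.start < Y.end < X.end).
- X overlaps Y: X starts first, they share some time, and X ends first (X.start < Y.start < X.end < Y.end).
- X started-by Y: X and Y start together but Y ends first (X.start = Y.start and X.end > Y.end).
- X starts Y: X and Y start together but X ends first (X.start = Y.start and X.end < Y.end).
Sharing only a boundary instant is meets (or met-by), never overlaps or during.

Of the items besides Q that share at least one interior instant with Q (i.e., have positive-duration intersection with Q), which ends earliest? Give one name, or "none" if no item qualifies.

Target Q = [673, 764].
A [428, 429] → before → excluded.
B [156, 272] → before → excluded.
D [553, 649] → before → excluded.
E [77, 319] → before → excluded.
F [237, 463] → before → excluded.
G [196, 276] → before → excluded.
J [144, 590] → before → excluded.
K [172, 310] → before → excluded.
N [321, 715] → overlaps → candidate.
P [117, 524] → before → excluded.
U [203, 499] → before → excluded.
V [183, 187] → before → excluded.
Among candidates, earliest end is 715 → N.

N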